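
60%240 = 60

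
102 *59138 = 6032076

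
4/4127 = 4/4127 = 0.00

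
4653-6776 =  - 2123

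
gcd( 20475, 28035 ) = 315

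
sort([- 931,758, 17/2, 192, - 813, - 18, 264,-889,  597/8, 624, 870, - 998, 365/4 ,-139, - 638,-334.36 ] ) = [-998, - 931, - 889, -813, - 638, - 334.36,-139, - 18, 17/2, 597/8,365/4, 192, 264,  624, 758,  870 ]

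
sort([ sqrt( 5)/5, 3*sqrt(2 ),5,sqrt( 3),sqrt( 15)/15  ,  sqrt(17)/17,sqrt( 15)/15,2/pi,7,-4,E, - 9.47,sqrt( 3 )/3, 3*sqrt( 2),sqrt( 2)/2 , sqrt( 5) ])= [ - 9.47, - 4,sqrt( 17)/17,sqrt( 15) /15  ,  sqrt (15) /15 , sqrt (5) /5,sqrt( 3 ) /3,2/pi,sqrt (2 )/2, sqrt(3),sqrt( 5 ), E,3*sqrt( 2 ), 3*sqrt(2 ),5, 7 ]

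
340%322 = 18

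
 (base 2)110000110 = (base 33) BR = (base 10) 390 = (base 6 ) 1450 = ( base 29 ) DD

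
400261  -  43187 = 357074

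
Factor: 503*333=3^2*37^1 * 503^1= 167499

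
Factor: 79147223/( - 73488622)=-2^( - 1)*17^1 *83^1*56093^1 * 36744311^ (-1)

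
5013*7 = 35091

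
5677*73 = 414421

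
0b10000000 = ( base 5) 1003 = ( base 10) 128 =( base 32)40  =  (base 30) 48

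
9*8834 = 79506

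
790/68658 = 395/34329 =0.01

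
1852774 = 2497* 742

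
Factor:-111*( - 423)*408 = 19156824=2^3*3^4*17^1*37^1*47^1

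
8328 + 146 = 8474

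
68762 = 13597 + 55165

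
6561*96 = 629856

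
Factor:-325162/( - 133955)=886/365  =  2^1*5^(- 1 )*73^(-1)*443^1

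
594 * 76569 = 45481986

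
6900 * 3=20700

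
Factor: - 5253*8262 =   -  43400286 = - 2^1*3^6*17^2*103^1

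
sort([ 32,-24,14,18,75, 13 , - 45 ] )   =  [ - 45, -24, 13 , 14, 18 , 32,  75]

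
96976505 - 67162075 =29814430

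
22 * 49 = 1078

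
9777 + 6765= 16542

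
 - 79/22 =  - 79/22 =- 3.59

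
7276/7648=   1819/1912 = 0.95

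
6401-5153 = 1248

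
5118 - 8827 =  - 3709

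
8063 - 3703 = 4360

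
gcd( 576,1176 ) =24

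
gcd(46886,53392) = 2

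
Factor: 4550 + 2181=6731 =53^1*127^1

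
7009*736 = 5158624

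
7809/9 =2603/3= 867.67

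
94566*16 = 1513056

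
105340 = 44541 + 60799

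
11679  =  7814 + 3865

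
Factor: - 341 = - 11^1 * 31^1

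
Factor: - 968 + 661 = - 307= - 307^1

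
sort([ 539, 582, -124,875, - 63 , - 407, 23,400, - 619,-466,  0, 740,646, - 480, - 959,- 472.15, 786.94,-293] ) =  [  -  959, - 619, - 480 , - 472.15,  -  466, - 407, - 293, - 124, -63, 0,23, 400, 539, 582,  646,  740,786.94,  875 ]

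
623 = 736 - 113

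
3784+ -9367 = -5583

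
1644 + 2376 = 4020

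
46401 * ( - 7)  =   - 324807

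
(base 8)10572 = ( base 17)F83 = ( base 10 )4474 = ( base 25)73O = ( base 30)4T4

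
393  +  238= 631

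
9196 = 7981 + 1215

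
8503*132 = 1122396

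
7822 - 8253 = - 431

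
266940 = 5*53388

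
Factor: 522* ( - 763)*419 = -166881834= - 2^1*3^2*7^1*29^1*109^1*419^1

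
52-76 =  - 24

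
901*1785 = 1608285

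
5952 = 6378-426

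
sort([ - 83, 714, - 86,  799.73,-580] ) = [-580, - 86, - 83, 714,799.73 ]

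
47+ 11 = 58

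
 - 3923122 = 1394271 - 5317393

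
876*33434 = 29288184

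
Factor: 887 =887^1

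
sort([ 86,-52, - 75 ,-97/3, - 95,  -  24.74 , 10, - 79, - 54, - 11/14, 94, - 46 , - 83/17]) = [  -  95, - 79 ,-75 ,-54, -52,-46,-97/3,- 24.74, - 83/17, - 11/14,10, 86,94]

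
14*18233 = 255262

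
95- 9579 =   -  9484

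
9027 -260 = 8767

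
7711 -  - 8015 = 15726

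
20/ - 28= - 5/7 = - 0.71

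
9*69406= 624654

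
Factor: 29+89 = 118 = 2^1*59^1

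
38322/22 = 19161/11 = 1741.91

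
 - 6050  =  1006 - 7056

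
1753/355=1753/355 = 4.94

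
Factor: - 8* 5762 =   -  2^4*43^1*67^1 = - 46096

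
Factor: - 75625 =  - 5^4*11^2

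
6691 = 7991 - 1300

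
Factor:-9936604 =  - 2^2 * 2484151^1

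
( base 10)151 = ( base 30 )51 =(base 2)10010111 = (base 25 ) 61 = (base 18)87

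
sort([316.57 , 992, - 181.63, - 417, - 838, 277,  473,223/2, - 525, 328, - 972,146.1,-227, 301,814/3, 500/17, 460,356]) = [ - 972, - 838,  -  525, - 417 , - 227 , - 181.63, 500/17, 223/2,  146.1, 814/3, 277, 301, 316.57,328, 356, 460 , 473, 992 ]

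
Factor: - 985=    - 5^1*197^1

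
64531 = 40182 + 24349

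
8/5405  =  8/5405 = 0.00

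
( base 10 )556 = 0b1000101100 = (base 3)202121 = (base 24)N4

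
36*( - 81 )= -2916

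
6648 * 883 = 5870184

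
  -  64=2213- 2277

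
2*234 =468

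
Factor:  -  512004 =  - 2^2*3^1 * 42667^1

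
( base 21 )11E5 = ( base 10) 10001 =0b10011100010001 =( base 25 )G01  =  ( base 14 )3905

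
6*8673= 52038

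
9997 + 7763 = 17760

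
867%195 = 87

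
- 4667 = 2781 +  - 7448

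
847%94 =1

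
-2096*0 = 0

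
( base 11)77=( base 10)84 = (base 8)124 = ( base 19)48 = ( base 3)10010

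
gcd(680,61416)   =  8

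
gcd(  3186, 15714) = 54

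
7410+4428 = 11838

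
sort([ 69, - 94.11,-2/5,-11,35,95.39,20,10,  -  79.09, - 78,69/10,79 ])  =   [ - 94.11, - 79.09, - 78, -11, - 2/5,69/10, 10,20,35, 69, 79, 95.39] 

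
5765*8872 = 51147080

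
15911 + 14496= 30407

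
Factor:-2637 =-3^2*293^1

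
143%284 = 143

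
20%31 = 20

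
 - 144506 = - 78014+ - 66492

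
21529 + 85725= 107254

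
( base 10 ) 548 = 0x224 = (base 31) HL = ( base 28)jg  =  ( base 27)K8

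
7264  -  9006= - 1742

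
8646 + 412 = 9058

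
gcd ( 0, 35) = 35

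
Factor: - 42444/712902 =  - 2^1*3^3*907^(-1) = - 54/907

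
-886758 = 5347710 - 6234468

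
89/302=89/302 =0.29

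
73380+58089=131469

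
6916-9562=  -2646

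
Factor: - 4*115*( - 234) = 107640= 2^3 * 3^2*5^1*13^1*23^1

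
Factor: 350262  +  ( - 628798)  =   - 278536 = -2^3*37^1*941^1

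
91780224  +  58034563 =149814787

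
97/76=1 + 21/76  =  1.28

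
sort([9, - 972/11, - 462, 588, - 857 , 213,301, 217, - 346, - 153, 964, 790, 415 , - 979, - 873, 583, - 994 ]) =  [-994, - 979, - 873 , - 857, - 462, - 346, -153, - 972/11, 9,213,217, 301, 415, 583,588, 790 , 964 ]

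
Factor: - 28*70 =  - 1960 = - 2^3*5^1 * 7^2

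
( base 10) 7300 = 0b1110010000100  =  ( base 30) 83a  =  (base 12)4284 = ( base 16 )1C84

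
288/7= 41+1/7 = 41.14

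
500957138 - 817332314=-316375176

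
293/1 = 293 = 293.00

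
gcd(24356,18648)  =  4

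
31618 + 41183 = 72801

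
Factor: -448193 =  - 448193^1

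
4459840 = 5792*770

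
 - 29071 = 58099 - 87170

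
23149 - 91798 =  - 68649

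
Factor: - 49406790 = - 2^1*3^1*5^1*1646893^1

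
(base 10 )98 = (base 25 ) 3n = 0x62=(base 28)3E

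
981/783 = 1 + 22/87 = 1.25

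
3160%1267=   626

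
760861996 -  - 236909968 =997771964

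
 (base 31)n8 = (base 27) qj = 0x2D1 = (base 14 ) 397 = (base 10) 721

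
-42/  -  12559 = 42/12559= 0.00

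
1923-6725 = -4802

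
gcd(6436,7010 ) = 2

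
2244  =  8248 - 6004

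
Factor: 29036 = 2^2*7^1*17^1 *61^1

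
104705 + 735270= 839975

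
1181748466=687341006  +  494407460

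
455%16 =7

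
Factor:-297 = -3^3*11^1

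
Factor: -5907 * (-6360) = 2^3 * 3^2*5^1 * 11^1*53^1*179^1 = 37568520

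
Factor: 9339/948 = 3113/316 =2^(-2)*11^1*79^ ( - 1) * 283^1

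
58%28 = 2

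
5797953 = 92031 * 63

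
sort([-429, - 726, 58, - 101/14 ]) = [ - 726, - 429,-101/14,58 ] 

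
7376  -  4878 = 2498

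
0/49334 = 0 = 0.00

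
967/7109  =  967/7109 = 0.14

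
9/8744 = 9/8744 = 0.00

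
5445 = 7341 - 1896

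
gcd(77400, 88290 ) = 90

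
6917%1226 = 787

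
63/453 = 21/151 = 0.14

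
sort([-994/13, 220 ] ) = [ - 994/13,220]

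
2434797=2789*873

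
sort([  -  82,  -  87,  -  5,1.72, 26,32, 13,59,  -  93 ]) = [  -  93, - 87,- 82,-5,1.72, 13,26,32,59 ]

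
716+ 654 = 1370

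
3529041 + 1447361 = 4976402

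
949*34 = 32266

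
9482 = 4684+4798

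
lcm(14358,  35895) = 71790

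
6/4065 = 2/1355 = 0.00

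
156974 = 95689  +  61285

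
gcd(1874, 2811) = 937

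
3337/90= 37  +  7/90 = 37.08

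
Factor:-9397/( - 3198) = 2^ ( - 1)*3^( - 1)*13^ ( - 1 )*41^(  -  1)* 9397^1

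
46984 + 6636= 53620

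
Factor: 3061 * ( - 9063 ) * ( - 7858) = 217995402294 = 2^1*3^2*19^1*53^1 * 3061^1*3929^1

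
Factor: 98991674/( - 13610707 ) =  - 2^1* 11^( - 1)*19^( - 1 )*29^1*89^1*127^1* 151^1*65123^( - 1 )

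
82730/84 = 984 + 37/42= 984.88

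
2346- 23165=  -  20819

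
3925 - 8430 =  - 4505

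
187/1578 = 187/1578= 0.12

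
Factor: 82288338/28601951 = 2^1 * 3^1 * 7^( - 1)*11^1 * 223^1*5591^1*4085993^ ( - 1)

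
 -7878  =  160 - 8038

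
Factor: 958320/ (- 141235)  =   - 191664/28247 = - 2^4*3^2*11^3*47^(- 1 )*601^(-1 ) 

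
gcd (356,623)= 89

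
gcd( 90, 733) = 1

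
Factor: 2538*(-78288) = - 198694944 = - 2^5*3^4*7^1 *47^1*  233^1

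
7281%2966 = 1349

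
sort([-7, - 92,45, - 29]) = [ - 92,  -  29, - 7, 45]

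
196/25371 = 196/25371 =0.01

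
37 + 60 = 97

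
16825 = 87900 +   -  71075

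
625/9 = 625/9 =69.44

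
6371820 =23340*273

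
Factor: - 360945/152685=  - 617/261 = -3^( - 2 )*29^( - 1 ) * 617^1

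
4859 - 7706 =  - 2847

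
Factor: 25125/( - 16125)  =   - 43^( - 1)*67^1= - 67/43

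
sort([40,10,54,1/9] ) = [ 1/9, 10, 40, 54]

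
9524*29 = 276196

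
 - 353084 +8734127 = 8381043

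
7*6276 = 43932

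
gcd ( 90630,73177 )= 1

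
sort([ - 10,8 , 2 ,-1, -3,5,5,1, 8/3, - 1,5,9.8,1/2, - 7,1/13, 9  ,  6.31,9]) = [ - 10, - 7, - 3,-1,-1, 1/13,1/2, 1, 2, 8/3,5,5,5, 6.31,8, 9, 9 , 9.8]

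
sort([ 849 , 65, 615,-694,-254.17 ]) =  [-694, - 254.17 , 65 , 615, 849] 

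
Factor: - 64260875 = - 5^3*7^1*271^2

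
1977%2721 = 1977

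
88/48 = 1 + 5/6= 1.83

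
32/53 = 32/53 = 0.60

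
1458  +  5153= 6611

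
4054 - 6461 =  - 2407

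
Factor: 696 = 2^3*3^1*29^1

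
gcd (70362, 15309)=27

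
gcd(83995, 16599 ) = 1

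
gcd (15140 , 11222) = 2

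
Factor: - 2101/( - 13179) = 11/69 = 3^(-1)*11^1*23^( - 1) 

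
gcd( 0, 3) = 3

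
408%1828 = 408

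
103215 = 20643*5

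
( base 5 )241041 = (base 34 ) 7NM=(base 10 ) 8896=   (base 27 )c5d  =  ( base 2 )10001011000000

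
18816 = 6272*3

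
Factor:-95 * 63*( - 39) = 233415 = 3^3*5^1*7^1 * 13^1 * 19^1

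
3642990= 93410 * 39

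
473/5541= 473/5541 = 0.09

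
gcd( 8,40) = 8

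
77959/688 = 1813/16 = 113.31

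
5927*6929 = 41068183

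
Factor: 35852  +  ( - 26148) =2^3*1213^1  =  9704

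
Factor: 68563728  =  2^4*3^2 * 476137^1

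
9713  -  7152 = 2561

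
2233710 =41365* 54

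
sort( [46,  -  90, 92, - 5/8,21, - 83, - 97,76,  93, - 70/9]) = [ - 97, - 90, - 83, - 70/9, - 5/8,21, 46, 76, 92, 93] 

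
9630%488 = 358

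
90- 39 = 51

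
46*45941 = 2113286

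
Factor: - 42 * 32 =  - 2^6*  3^1*7^1 = - 1344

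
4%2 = 0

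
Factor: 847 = 7^1*11^2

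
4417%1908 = 601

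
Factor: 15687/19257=747/917  =  3^2*7^(-1)*83^1*131^( - 1)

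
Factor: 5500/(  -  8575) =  - 2^2*5^1*7^( -3)*11^1 =- 220/343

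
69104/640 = 107 + 39/40 = 107.97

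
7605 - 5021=2584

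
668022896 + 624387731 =1292410627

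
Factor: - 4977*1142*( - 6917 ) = 39314388078 = 2^1*3^2 *7^1 * 79^1*571^1*6917^1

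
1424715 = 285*4999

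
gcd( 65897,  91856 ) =1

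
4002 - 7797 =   -  3795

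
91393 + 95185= 186578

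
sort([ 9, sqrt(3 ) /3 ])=[ sqrt( 3) /3 , 9 ]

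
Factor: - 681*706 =-2^1*3^1*227^1*353^1 = - 480786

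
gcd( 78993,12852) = 9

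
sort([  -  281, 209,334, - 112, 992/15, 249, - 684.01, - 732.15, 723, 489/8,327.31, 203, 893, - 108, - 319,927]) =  [ - 732.15 , - 684.01, - 319,  -  281, - 112, - 108,489/8,992/15, 203, 209 , 249,327.31, 334, 723, 893, 927 ] 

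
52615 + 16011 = 68626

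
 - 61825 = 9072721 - 9134546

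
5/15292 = 5/15292 =0.00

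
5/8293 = 5/8293 = 0.00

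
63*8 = 504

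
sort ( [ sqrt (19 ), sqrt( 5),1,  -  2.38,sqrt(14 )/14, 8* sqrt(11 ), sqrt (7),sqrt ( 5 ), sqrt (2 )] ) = [-2.38,sqrt( 14)/14,1,  sqrt(2), sqrt(5 ), sqrt(5) , sqrt(  7),sqrt(19 ),8 * sqrt(11) ] 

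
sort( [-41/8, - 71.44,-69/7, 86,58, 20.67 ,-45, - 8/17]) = [ - 71.44, - 45,-69/7,-41/8, - 8/17 , 20.67 , 58, 86 ] 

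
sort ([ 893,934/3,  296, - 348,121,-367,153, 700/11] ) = [ -367, - 348,700/11,121,153,296, 934/3,  893 ]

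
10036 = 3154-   -  6882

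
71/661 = 71/661 = 0.11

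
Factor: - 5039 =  - 5039^1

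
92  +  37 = 129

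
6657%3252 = 153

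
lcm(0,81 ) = 0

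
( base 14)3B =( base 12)45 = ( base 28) 1P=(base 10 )53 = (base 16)35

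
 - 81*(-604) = 48924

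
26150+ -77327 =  - 51177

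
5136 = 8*642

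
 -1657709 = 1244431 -2902140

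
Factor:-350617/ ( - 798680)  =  2^(  -  3) * 5^ ( - 1 )*41^( - 1 )*487^ (- 1)*350617^1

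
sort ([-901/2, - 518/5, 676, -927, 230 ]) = [ - 927, - 901/2, - 518/5, 230,676 ]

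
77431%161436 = 77431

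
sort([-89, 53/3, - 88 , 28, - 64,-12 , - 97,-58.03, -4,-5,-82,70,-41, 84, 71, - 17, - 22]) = [ - 97 ,  -  89,-88,-82, - 64,-58.03, - 41, - 22, - 17,-12,-5, - 4, 53/3, 28,70,71,84]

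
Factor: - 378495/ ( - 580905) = 647/993 = 3^( - 1)*331^( - 1 )*647^1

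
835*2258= 1885430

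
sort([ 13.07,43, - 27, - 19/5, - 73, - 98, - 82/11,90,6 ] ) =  [-98, - 73, - 27, -82/11,-19/5,6,13.07 , 43,  90]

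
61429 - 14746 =46683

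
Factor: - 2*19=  - 2^1*19^1 = - 38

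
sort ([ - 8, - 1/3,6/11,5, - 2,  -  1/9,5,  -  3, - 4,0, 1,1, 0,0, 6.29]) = [- 8, -4, - 3,-2 , - 1/3, - 1/9,0, 0,0, 6/11,1, 1,5,  5, 6.29 ] 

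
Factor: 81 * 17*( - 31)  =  -3^4*17^1 * 31^1 =- 42687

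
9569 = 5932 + 3637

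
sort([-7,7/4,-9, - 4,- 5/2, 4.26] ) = [-9,  -  7,  -  4 ,-5/2,7/4, 4.26 ] 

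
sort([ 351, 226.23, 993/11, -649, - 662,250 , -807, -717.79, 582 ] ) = [  -  807, - 717.79,- 662, - 649, 993/11,226.23, 250,351, 582 ] 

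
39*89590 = 3494010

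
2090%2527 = 2090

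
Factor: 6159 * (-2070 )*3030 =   -  38629863900 = - 2^2*3^4 * 5^2*23^1 * 101^1*2053^1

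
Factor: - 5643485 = -5^1*1128697^1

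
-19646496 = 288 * ( - 68217) 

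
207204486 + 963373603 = 1170578089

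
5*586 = 2930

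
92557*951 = 88021707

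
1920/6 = 320 = 320.00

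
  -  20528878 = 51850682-72379560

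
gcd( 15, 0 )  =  15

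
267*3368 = 899256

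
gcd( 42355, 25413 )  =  8471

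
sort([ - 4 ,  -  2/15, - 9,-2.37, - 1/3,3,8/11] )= [ - 9, - 4,-2.37, - 1/3, - 2/15, 8/11, 3]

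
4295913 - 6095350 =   -  1799437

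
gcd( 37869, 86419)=971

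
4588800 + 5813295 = 10402095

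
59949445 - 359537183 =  - 299587738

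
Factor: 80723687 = 11^1*353^1*20789^1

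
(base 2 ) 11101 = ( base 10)29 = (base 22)17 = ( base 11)27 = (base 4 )131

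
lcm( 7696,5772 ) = 23088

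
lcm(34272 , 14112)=239904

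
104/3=34+2/3=34.67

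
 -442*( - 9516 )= 4206072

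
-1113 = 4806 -5919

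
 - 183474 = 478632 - 662106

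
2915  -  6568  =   -3653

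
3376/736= 211/46 = 4.59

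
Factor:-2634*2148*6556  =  -37092746592=- 2^5*3^2*11^1*149^1*179^1* 439^1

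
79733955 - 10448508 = 69285447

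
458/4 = 229/2 = 114.50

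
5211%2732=2479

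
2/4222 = 1/2111 = 0.00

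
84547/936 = 90 + 307/936 = 90.33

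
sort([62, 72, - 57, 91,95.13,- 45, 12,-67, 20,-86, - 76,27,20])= [ - 86, - 76, - 67 , - 57, - 45,  12,20,20,27,  62,72, 91, 95.13 ] 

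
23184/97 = 239 + 1/97=239.01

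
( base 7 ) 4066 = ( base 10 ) 1420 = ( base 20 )3B0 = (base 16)58C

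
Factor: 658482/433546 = 363/239 = 3^1*11^2*239^( - 1 ) 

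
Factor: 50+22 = 2^3*3^2 = 72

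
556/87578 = 278/43789 = 0.01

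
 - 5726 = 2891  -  8617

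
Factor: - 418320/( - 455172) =2^2*3^1*5^1 * 7^1 * 457^( - 1) = 420/457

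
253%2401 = 253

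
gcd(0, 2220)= 2220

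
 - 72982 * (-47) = 3430154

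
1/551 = 1/551 = 0.00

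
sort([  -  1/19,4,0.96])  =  [ - 1/19, 0.96, 4 ]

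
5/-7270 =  - 1/1454 = - 0.00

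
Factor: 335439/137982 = 2^( - 1 )*3^1*29^( - 1 )*47^1 =141/58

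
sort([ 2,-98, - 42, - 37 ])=[ - 98, - 42, - 37,2] 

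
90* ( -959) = - 86310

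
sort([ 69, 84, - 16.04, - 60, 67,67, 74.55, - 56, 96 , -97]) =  [ - 97,- 60, - 56, - 16.04,67, 67,69, 74.55,84,  96 ]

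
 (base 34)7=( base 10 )7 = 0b111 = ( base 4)13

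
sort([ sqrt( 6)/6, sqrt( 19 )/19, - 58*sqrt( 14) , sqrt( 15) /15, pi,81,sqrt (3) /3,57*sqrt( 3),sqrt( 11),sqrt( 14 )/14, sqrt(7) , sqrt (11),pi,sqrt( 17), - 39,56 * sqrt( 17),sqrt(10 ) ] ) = [ - 58 * sqrt( 14 ), - 39,sqrt( 19)/19,sqrt( 15 )/15,sqrt( 14) /14,sqrt (6) /6, sqrt( 3) /3,  sqrt(7), pi, pi,sqrt( 10), sqrt (11),  sqrt( 11), sqrt( 17 ),81,57 * sqrt( 3),56 *sqrt( 17)] 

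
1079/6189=1079/6189 = 0.17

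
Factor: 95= 5^1*19^1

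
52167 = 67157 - 14990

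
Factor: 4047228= 2^2*3^2* 19^1*61^1 *97^1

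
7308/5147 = 7308/5147 = 1.42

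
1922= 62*31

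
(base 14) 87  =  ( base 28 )47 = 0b1110111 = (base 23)54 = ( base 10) 119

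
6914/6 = 3457/3 = 1152.33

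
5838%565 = 188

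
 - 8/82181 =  - 8/82181 = -0.00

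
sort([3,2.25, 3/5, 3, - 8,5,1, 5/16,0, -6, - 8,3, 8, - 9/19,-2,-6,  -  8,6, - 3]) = [ - 8, - 8, - 8, - 6, - 6, - 3, - 2,-9/19,0,5/16,3/5,1  ,  2.25,3,3,3,5,6, 8 ] 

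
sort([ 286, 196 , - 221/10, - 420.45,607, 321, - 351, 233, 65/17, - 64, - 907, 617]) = [-907, - 420.45,-351,-64 ,-221/10, 65/17,196, 233, 286, 321, 607, 617]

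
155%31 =0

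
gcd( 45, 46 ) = 1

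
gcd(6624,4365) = 9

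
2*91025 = 182050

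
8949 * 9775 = 87476475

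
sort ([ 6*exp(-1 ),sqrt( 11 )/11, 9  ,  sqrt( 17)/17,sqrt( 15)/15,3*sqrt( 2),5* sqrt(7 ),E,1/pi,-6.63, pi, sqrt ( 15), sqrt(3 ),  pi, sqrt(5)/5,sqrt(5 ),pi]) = [ - 6.63,sqrt( 17)/17,sqrt(15)/15,sqrt(11)/11,  1/pi,sqrt( 5 )/5, sqrt(3),6*exp( - 1),sqrt(5), E, pi,  pi,pi,sqrt( 15),3*sqrt(2), 9 , 5*sqrt( 7 )]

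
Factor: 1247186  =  2^1*71^1 * 8783^1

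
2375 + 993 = 3368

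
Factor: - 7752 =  - 2^3*3^1 * 17^1*19^1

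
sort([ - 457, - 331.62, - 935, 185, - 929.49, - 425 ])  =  [ - 935, - 929.49,- 457 ,  -  425 , - 331.62, 185]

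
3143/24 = 3143/24 = 130.96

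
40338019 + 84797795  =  125135814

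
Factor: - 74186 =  - 2^1*7^2*757^1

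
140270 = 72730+67540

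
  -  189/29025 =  - 1 +1068/1075 =-  0.01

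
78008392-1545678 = 76462714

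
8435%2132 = 2039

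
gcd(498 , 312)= 6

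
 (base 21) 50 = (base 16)69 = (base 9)126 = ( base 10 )105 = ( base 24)49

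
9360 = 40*234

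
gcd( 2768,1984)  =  16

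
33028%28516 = 4512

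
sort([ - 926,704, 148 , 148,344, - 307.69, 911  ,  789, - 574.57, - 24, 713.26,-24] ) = [-926,-574.57, - 307.69 ,-24,  -  24,148,148, 344,704, 713.26, 789,911]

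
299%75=74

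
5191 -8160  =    -  2969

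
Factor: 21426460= 2^2*5^1*11^1 * 17^2*337^1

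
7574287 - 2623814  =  4950473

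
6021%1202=11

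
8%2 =0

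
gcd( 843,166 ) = 1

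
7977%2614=135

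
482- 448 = 34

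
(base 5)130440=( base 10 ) 5120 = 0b1010000000000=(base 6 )35412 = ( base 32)500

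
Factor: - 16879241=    - 16879241^1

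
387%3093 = 387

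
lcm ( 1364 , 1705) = 6820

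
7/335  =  7/335  =  0.02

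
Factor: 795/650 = 159/130 = 2^( - 1)*3^1*5^( -1)*13^( - 1) * 53^1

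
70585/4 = 70585/4 = 17646.25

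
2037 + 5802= 7839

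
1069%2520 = 1069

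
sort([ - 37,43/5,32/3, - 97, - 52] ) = [ - 97, - 52, - 37,43/5,32/3 ]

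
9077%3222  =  2633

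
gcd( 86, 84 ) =2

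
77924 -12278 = 65646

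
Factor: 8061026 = 2^1*17^1*237089^1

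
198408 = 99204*2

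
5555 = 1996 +3559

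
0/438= 0  =  0.00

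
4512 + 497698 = 502210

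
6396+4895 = 11291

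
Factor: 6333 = 3^1*2111^1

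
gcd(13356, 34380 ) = 36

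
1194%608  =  586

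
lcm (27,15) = 135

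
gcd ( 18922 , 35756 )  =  2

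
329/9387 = 47/1341 = 0.04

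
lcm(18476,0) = 0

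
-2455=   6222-8677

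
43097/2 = 43097/2 =21548.50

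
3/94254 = 1/31418 = 0.00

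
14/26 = 7/13 = 0.54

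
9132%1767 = 297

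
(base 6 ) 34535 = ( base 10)4955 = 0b1001101011011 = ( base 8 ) 11533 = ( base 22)A55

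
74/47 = 74/47 = 1.57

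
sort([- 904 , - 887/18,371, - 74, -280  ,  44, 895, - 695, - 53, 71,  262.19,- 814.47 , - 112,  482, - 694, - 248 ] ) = [-904, - 814.47, - 695, - 694, - 280, - 248,- 112, - 74, - 53,-887/18, 44,71, 262.19, 371, 482, 895]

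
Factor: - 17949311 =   -  61^1*  294251^1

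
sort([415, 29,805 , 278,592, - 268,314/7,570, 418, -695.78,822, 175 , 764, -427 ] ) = [-695.78,-427 , - 268, 29, 314/7, 175, 278, 415,418, 570,592, 764,805, 822] 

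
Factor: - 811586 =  - 2^1*179^1*2267^1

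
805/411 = 805/411 = 1.96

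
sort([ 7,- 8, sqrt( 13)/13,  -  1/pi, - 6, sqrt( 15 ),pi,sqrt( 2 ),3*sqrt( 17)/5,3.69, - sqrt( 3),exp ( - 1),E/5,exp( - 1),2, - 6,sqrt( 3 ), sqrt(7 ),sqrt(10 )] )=[ - 8, - 6,-6, - sqrt( 3) , - 1/pi, sqrt(13)/13,exp( - 1 ), exp( - 1 ),E/5,sqrt( 2 ),sqrt(3 ),2 , 3*sqrt( 17)/5, sqrt(7), pi,sqrt (10),3.69,sqrt( 15 ),7]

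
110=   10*11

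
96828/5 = 96828/5 = 19365.60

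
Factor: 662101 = 11^1*23^1 *2617^1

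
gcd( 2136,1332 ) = 12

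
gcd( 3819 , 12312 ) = 57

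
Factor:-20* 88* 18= - 2^6*3^2*5^1*11^1 = -31680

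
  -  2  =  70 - 72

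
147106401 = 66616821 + 80489580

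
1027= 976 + 51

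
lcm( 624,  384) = 4992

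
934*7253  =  6774302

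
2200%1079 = 42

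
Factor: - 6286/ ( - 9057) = 2^1*3^( - 1)*7^1*449^1 * 3019^( - 1)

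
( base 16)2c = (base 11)40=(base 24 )1k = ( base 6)112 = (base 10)44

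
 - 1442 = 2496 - 3938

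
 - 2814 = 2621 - 5435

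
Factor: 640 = 2^7*5^1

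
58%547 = 58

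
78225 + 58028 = 136253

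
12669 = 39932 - 27263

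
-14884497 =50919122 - 65803619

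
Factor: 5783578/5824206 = 2891789/2912103 = 3^( - 2)*323567^( - 1)*2891789^1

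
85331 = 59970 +25361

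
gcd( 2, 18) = 2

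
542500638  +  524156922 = 1066657560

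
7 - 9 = - 2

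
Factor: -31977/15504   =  -33/16=- 2^( - 4 )*3^1*11^1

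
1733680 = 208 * 8335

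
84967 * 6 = 509802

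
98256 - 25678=72578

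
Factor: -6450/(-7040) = 2^ (- 6)*3^1 * 5^1*11^( - 1 )* 43^1 = 645/704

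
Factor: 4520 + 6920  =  2^4*5^1*11^1*13^1 = 11440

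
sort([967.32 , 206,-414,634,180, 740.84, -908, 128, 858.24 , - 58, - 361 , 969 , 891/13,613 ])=[ - 908,-414,  -  361, - 58 , 891/13, 128, 180,206 , 613, 634, 740.84,858.24,967.32, 969] 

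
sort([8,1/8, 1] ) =[1/8,1, 8]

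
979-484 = 495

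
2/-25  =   - 1 + 23/25= - 0.08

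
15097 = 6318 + 8779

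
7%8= 7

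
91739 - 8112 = 83627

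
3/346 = 3/346 = 0.01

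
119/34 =7/2 = 3.50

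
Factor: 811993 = 7^1*13^1*8923^1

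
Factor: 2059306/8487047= 2^1*1029653^1*8487047^(  -  1) 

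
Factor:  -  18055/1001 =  - 5^1*7^ ( - 1)*11^( - 1 )*13^(-1)*23^1*157^1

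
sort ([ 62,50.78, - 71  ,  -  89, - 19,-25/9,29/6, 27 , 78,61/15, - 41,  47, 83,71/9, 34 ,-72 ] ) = [ -89, -72, - 71, - 41, - 19, - 25/9,61/15,29/6,71/9,  27,  34,47,50.78, 62,78, 83]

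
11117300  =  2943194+8174106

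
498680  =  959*520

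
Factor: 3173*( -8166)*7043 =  - 182489186874 = -2^1*3^1*19^1 * 167^1 * 1361^1  *  7043^1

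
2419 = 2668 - 249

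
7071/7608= 2357/2536= 0.93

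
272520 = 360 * 757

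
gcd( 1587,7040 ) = 1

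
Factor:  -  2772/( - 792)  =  2^( - 1 )*7^1=7/2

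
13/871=1/67= 0.01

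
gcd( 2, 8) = 2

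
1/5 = 1/5 =0.20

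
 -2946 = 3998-6944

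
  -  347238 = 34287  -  381525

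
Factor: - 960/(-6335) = 2^6*3^1*7^(  -  1)*181^( - 1) = 192/1267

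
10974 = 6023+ 4951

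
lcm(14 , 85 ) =1190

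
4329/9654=1443/3218 = 0.45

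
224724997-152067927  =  72657070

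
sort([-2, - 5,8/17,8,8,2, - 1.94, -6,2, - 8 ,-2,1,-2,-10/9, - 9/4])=[ - 8 , - 6,-5, -9/4, - 2, - 2,  -  2, - 1.94  , - 10/9,8/17, 1,  2 , 2, 8,8 ] 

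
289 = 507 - 218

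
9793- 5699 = 4094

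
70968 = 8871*8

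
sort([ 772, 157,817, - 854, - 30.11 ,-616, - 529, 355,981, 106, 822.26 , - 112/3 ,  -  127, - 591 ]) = [ - 854, - 616, - 591, - 529 , - 127 ,-112/3, - 30.11,106 , 157, 355,  772,817,  822.26,981 ]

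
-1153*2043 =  - 2355579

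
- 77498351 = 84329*(-919 ) 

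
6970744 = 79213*88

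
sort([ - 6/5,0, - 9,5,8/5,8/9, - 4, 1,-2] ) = [ - 9, - 4 , - 2, - 6/5, 0, 8/9,1,8/5 , 5] 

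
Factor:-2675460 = -2^2*3^1*5^1*17^1 * 43^1*61^1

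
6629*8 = 53032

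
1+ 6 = 7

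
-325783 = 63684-389467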